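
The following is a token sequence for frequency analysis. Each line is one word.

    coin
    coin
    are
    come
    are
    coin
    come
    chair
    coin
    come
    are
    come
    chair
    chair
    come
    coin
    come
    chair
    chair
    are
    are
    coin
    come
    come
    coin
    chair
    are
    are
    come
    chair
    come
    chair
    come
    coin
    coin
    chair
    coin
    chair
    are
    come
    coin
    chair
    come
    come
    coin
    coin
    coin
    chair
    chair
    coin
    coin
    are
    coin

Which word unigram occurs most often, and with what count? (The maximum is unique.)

"coin", 17 times

Unigram frequencies (highest first):
  coin: 17
  come: 14
  chair: 13
  are: 9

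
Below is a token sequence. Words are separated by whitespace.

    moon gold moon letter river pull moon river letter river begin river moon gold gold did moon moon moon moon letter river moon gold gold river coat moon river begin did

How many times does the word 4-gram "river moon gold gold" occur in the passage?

Scanning the 28 overlapping 4-gram windows for "river moon gold gold":
  position 12–15: river moon gold gold
  position 22–25: river moon gold gold

2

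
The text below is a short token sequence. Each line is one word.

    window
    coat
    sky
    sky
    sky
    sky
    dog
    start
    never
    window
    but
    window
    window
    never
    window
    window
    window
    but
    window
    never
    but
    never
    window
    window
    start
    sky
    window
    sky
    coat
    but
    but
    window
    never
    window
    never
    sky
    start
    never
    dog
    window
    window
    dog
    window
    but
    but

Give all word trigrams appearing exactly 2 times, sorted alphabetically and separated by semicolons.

Trigram counts meeting the condition (exactly 2 times):
  but window never: 2
  never window window: 2
  sky sky sky: 2
  window but window: 2
  window never window: 2

but window never; never window window; sky sky sky; window but window; window never window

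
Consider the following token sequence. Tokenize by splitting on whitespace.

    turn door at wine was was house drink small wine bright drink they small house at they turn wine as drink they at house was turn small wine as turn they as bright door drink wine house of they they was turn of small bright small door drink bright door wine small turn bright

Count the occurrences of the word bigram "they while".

0

Scanning the 53 overlapping bigram windows for "they while":
  (none found)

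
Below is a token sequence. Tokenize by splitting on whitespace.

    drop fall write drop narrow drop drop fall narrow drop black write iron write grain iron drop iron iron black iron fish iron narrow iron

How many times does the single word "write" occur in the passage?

Scanning the 25 tokens for "write":
  position 3: write
  position 12: write
  position 14: write

3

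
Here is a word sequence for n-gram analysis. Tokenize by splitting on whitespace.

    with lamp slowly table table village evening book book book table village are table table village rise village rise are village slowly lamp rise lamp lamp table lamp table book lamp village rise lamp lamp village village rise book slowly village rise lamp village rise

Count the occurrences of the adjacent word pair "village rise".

6

Scanning the 44 overlapping bigram windows for "village rise":
  position 16–17: village rise
  position 18–19: village rise
  position 32–33: village rise
  position 37–38: village rise
  position 41–42: village rise
  position 44–45: village rise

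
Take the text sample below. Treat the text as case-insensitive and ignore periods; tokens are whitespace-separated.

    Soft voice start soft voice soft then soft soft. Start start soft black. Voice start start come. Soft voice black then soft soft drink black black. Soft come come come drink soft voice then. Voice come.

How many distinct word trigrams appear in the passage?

33

36 tokens → 34 trigram windows in total.
Repeated trigrams (each contributes count−1 duplicates):
  then soft soft: 2
1 duplicate windows → 34 − 1 = 33 distinct.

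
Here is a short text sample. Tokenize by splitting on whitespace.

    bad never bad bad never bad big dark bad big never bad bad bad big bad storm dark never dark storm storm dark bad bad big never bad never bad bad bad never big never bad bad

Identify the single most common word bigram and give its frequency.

Bigram frequencies (highest first):
  bad bad: 7
  never bad: 6
  bad never: 4
  bad big: 4
  big never: 3
  dark bad: 2
  … (9 more, each ≤ 2)

"bad bad", 7 times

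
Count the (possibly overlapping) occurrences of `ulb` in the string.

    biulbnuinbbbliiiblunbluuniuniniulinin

Sliding a length-3 window over the 37 characters (35 positions):
  position 3–5: ulb

1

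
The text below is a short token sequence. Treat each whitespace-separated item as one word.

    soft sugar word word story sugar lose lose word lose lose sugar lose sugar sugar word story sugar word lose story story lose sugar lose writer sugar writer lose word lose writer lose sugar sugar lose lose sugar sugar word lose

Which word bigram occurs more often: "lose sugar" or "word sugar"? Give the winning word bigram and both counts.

"lose sugar": 5 occurrences
"word sugar": 0 occurrences

"lose sugar" (5 vs 0)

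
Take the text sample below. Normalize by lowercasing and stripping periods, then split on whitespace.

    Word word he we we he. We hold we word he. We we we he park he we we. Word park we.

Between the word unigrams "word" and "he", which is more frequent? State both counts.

"word": 4 occurrences
"he": 5 occurrences

"he" (5 vs 4)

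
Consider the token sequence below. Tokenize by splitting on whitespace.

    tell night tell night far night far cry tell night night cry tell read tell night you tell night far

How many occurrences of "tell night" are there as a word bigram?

5

Scanning the 19 overlapping bigram windows for "tell night":
  position 1–2: tell night
  position 3–4: tell night
  position 9–10: tell night
  position 15–16: tell night
  position 18–19: tell night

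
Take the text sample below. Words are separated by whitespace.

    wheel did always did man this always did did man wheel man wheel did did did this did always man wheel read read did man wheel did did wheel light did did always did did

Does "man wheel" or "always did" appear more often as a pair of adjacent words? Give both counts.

"man wheel": 4 occurrences
"always did": 3 occurrences

"man wheel" (4 vs 3)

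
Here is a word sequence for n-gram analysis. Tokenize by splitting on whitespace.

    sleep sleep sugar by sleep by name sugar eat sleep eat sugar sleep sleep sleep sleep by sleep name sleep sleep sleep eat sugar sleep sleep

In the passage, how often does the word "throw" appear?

0

Scanning the 26 tokens for "throw":
  (none found)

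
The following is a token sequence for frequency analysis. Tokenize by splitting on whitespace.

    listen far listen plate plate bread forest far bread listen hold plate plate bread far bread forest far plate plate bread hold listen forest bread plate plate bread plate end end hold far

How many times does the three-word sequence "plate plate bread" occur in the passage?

4

Scanning the 31 overlapping trigram windows for "plate plate bread":
  position 4–6: plate plate bread
  position 12–14: plate plate bread
  position 19–21: plate plate bread
  position 26–28: plate plate bread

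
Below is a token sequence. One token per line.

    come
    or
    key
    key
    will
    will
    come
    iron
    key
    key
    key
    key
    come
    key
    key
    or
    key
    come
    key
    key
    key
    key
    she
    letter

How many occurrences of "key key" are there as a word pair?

Scanning the 23 overlapping bigram windows for "key key":
  position 3–4: key key
  position 9–10: key key
  position 10–11: key key
  position 11–12: key key
  position 14–15: key key
  position 19–20: key key
  position 20–21: key key
  position 21–22: key key

8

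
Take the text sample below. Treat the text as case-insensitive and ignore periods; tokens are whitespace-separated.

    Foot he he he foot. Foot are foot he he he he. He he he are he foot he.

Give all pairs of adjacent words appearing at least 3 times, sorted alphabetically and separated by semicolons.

foot he; he he

Bigram counts meeting the condition (at least 3 times):
  foot he: 3
  he he: 8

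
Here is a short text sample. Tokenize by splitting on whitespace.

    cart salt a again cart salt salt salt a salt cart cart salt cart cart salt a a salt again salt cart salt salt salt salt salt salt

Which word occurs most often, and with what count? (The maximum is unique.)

"salt", 15 times

Unigram frequencies (highest first):
  salt: 15
  cart: 7
  a: 4
  again: 2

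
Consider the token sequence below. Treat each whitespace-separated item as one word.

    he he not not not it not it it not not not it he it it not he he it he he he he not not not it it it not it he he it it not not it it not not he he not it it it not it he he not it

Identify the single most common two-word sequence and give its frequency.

"not it", 9 times

Bigram frequencies (highest first):
  not it: 9
  he he: 8
  not not: 8
  it it: 8
  it not: 7
  he not: 4
  … (3 more, each ≤ 4)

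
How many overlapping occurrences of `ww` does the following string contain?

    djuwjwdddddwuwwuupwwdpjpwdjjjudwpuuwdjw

2

Sliding a length-2 window over the 39 characters (38 positions):
  position 14–15: ww
  position 19–20: ww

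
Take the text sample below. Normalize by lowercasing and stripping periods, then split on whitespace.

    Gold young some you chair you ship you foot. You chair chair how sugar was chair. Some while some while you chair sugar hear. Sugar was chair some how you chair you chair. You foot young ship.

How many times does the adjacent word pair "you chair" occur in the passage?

5

Scanning the 36 overlapping bigram windows for "you chair":
  position 4–5: you chair
  position 10–11: you chair
  position 21–22: you chair
  position 30–31: you chair
  position 32–33: you chair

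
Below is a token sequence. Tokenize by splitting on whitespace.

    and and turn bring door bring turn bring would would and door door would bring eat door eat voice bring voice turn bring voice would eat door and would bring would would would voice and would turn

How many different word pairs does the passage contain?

27

37 tokens → 36 bigram windows in total.
Repeated bigrams (each contributes count−1 duplicates):
  turn bring: 3
  would would: 3
  and would: 2
  bring voice: 2
  bring would: 2
  eat door: 2
  would bring: 2
9 duplicate windows → 36 − 9 = 27 distinct.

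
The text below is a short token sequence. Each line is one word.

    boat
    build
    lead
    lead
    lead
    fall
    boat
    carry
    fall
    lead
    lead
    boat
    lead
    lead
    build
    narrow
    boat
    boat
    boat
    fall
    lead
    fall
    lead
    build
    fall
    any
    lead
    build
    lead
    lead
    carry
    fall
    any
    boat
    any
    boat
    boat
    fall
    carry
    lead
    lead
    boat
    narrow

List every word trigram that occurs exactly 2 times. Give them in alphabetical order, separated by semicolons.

boat boat fall; build lead lead; lead lead boat

Trigram counts meeting the condition (exactly 2 times):
  boat boat fall: 2
  build lead lead: 2
  lead lead boat: 2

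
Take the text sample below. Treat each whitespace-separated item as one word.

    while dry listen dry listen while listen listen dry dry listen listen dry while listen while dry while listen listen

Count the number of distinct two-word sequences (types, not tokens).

20 tokens → 19 bigram windows in total.
Repeated bigrams (each contributes count−1 duplicates):
  dry listen: 3
  listen dry: 3
  listen listen: 3
  while listen: 3
  dry while: 2
  listen while: 2
  while dry: 2
11 duplicate windows → 19 − 11 = 8 distinct.

8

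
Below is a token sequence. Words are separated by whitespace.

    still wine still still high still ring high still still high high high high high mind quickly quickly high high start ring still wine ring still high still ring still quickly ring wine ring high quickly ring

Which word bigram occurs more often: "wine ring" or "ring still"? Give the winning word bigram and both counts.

"wine ring": 2 occurrences
"ring still": 3 occurrences

"ring still" (3 vs 2)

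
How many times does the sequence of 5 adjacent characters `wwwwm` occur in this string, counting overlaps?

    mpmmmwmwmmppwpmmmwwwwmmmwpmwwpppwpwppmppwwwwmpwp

Sliding a length-5 window over the 48 characters (44 positions):
  position 18–22: wwwwm
  position 41–45: wwwwm

2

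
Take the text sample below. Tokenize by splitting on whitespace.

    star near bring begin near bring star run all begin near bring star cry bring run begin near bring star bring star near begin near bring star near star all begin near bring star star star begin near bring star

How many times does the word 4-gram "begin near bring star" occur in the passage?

6

Scanning the 37 overlapping 4-gram windows for "begin near bring star":
  position 4–7: begin near bring star
  position 10–13: begin near bring star
  position 17–20: begin near bring star
  position 24–27: begin near bring star
  position 31–34: begin near bring star
  position 37–40: begin near bring star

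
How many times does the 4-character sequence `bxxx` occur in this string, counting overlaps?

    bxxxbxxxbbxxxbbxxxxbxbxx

4

Sliding a length-4 window over the 24 characters (21 positions):
  position 1–4: bxxx
  position 5–8: bxxx
  position 10–13: bxxx
  position 15–18: bxxx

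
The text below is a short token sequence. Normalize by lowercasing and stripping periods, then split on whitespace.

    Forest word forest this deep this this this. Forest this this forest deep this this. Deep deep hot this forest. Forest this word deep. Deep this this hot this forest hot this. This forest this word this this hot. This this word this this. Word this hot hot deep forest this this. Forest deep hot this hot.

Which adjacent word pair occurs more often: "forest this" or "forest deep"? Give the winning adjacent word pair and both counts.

"forest this" (5 vs 2)

"forest this": 5 occurrences
"forest deep": 2 occurrences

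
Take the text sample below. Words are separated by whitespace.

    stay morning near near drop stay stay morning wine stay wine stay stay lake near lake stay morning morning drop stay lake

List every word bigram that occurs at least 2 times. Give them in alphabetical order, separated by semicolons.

drop stay; stay lake; stay morning; stay stay; wine stay

Bigram counts meeting the condition (at least 2 times):
  drop stay: 2
  stay lake: 2
  stay morning: 3
  stay stay: 2
  wine stay: 2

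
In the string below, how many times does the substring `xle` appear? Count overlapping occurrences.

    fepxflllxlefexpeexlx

Sliding a length-3 window over the 20 characters (18 positions):
  position 9–11: xle

1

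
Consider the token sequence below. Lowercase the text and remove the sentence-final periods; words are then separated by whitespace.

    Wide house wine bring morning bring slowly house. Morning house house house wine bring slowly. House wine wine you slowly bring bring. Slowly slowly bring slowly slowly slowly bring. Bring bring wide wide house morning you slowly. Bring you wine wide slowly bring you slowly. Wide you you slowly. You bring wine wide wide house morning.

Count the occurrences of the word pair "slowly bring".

Scanning the 55 overlapping bigram windows for "slowly bring":
  position 20–21: slowly bring
  position 24–25: slowly bring
  position 28–29: slowly bring
  position 37–38: slowly bring
  position 42–43: slowly bring

5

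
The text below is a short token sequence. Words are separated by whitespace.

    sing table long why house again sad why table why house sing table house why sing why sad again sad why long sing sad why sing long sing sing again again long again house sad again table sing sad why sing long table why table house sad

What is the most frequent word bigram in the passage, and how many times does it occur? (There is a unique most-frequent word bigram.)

Bigram frequencies (highest first):
  sad why: 4
  why sing: 3
  sing table: 2
  why house: 2
  again sad: 2
  why table: 2
  … (24 more, each ≤ 2)

"sad why", 4 times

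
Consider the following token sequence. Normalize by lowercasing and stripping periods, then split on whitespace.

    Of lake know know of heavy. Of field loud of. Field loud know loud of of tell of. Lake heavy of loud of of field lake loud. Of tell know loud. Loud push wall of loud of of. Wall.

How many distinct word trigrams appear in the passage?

39 tokens → 37 trigram windows in total.
Repeated trigrams (each contributes count−1 duplicates):
  loud of of: 3
  of field loud: 2
  of loud of: 2
4 duplicate windows → 37 − 4 = 33 distinct.

33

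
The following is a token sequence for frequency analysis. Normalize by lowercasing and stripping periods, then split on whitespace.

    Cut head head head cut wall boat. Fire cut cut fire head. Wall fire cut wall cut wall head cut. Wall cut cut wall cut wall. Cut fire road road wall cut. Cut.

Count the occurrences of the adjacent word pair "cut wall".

6

Scanning the 32 overlapping bigram windows for "cut wall":
  position 5–6: cut wall
  position 15–16: cut wall
  position 17–18: cut wall
  position 20–21: cut wall
  position 23–24: cut wall
  position 25–26: cut wall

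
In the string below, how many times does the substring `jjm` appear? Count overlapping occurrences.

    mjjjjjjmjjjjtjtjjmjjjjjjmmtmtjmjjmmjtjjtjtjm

4

Sliding a length-3 window over the 44 characters (42 positions):
  position 6–8: jjm
  position 16–18: jjm
  position 23–25: jjm
  position 32–34: jjm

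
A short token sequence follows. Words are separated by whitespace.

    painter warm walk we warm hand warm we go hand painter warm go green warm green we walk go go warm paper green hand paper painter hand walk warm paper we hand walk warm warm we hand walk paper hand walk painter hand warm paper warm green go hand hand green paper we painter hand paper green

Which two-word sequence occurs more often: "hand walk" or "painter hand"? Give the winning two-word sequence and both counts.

"hand walk" (4 vs 3)

"hand walk": 4 occurrences
"painter hand": 3 occurrences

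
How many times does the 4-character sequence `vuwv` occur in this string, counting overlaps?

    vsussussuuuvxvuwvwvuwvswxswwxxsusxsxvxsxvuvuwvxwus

Sliding a length-4 window over the 50 characters (47 positions):
  position 14–17: vuwv
  position 19–22: vuwv
  position 43–46: vuwv

3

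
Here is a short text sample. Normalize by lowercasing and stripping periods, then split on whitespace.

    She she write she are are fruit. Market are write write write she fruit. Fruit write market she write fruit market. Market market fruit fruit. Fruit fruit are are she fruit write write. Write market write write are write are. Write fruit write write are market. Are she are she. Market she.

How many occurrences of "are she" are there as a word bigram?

3

Scanning the 51 overlapping bigram windows for "are she":
  position 29–30: are she
  position 47–48: are she
  position 49–50: are she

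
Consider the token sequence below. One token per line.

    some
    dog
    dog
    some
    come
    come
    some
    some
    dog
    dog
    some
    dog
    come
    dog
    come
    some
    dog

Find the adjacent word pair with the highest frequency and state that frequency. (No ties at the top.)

Bigram frequencies (highest first):
  some dog: 4
  dog dog: 2
  dog some: 2
  come some: 2
  dog come: 2
  some come: 1
  … (3 more, each ≤ 1)

"some dog", 4 times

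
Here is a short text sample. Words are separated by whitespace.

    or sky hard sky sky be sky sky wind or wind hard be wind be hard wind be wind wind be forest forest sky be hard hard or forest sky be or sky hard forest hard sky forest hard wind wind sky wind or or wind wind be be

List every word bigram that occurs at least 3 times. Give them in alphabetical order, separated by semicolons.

Bigram counts meeting the condition (at least 3 times):
  sky be: 3
  wind be: 4
  wind wind: 3

sky be; wind be; wind wind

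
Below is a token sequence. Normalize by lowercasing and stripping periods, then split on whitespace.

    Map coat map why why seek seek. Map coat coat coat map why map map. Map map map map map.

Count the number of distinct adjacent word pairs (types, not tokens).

10

20 tokens → 19 bigram windows in total.
Repeated bigrams (each contributes count−1 duplicates):
  map map: 6
  coat coat: 2
  coat map: 2
  map coat: 2
  map why: 2
9 duplicate windows → 19 − 9 = 10 distinct.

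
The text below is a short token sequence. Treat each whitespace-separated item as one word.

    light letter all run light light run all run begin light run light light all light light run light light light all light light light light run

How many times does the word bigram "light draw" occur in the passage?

Scanning the 26 overlapping bigram windows for "light draw":
  (none found)

0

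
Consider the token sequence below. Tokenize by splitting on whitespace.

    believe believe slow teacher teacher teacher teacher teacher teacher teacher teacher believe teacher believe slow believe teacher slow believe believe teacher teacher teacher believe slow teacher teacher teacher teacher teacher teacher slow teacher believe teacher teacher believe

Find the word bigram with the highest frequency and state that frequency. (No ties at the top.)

"teacher teacher", 15 times

Bigram frequencies (highest first):
  teacher teacher: 15
  teacher believe: 5
  believe teacher: 4
  believe slow: 3
  slow teacher: 3
  believe believe: 2
  … (2 more, each ≤ 2)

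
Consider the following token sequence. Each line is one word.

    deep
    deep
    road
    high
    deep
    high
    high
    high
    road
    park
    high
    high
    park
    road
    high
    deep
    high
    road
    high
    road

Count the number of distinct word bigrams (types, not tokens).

11

20 tokens → 19 bigram windows in total.
Repeated bigrams (each contributes count−1 duplicates):
  high high: 3
  high road: 3
  road high: 3
  deep high: 2
  high deep: 2
8 duplicate windows → 19 − 8 = 11 distinct.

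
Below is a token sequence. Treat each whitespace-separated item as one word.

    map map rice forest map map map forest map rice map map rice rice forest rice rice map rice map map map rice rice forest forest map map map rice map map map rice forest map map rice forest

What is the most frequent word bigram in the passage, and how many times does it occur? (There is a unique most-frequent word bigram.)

Bigram frequencies (highest first):
  map map: 11
  map rice: 8
  rice forest: 5
  forest map: 4
  rice map: 4
  rice rice: 3
  … (3 more, each ≤ 1)

"map map", 11 times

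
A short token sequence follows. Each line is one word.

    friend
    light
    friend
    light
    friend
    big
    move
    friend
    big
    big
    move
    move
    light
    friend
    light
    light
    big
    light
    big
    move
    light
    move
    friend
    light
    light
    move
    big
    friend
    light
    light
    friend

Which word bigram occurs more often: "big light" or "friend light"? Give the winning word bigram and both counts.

"big light": 1 occurrence
"friend light": 5 occurrences

"friend light" (5 vs 1)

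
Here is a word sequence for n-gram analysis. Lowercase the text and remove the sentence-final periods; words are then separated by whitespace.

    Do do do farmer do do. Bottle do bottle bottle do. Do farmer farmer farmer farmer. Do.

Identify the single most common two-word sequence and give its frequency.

"do do", 4 times

Bigram frequencies (highest first):
  do do: 4
  farmer farmer: 3
  do farmer: 2
  farmer do: 2
  do bottle: 2
  bottle do: 2
  … (1 more, each ≤ 1)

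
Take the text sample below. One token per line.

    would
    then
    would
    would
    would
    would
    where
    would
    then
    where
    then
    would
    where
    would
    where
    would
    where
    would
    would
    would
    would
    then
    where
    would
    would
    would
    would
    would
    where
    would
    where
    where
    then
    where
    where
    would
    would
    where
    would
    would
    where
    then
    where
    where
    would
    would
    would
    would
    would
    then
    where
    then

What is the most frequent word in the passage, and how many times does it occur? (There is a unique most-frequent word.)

Unigram frequencies (highest first):
  would: 28
  where: 16
  then: 8

"would", 28 times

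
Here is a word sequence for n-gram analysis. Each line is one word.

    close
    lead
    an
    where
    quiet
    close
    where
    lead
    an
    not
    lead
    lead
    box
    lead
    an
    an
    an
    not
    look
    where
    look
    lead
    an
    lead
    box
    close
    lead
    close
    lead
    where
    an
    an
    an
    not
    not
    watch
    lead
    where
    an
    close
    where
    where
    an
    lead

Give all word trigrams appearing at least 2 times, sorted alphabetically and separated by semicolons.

Trigram counts meeting the condition (at least 2 times):
  an an an: 2
  an an not: 2
  lead where an: 2

an an an; an an not; lead where an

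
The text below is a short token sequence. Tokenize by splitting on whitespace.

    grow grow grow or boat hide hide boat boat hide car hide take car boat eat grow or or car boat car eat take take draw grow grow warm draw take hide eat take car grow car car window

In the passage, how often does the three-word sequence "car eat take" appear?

1

Scanning the 37 overlapping trigram windows for "car eat take":
  position 22–24: car eat take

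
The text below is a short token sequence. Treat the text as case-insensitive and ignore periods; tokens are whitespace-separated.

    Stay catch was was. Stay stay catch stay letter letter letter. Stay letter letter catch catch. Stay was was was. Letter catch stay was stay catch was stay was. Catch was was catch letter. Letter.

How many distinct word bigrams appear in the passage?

15

35 tokens → 34 bigram windows in total.
Repeated bigrams (each contributes count−1 duplicates):
  letter letter: 4
  was was: 4
  catch stay: 3
  catch was: 3
  stay catch: 3
  stay was: 3
  was stay: 3
  letter catch: 2
  … (2 more repeated)
19 duplicate windows → 34 − 19 = 15 distinct.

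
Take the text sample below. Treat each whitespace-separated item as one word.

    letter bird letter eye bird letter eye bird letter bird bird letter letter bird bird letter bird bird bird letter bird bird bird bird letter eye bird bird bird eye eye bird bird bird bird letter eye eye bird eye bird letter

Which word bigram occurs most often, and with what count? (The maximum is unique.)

"bird bird", 12 times

Bigram frequencies (highest first):
  bird bird: 12
  bird letter: 9
  eye bird: 6
  letter bird: 5
  letter eye: 4
  bird eye: 2
  … (2 more, each ≤ 2)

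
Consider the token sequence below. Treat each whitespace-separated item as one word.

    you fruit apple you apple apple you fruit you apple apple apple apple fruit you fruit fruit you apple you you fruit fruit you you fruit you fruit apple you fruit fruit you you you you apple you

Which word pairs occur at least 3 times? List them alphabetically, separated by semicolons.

apple apple; apple you; fruit fruit; fruit you; you apple; you fruit; you you

Bigram counts meeting the condition (at least 3 times):
  apple apple: 4
  apple you: 5
  fruit fruit: 3
  fruit you: 6
  you apple: 4
  you fruit: 7
  you you: 5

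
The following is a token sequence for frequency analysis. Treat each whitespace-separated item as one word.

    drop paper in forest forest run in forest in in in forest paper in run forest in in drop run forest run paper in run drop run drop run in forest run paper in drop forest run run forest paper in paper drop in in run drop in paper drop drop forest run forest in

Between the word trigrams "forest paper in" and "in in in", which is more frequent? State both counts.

"forest paper in": 2 occurrences
"in in in": 1 occurrence

"forest paper in" (2 vs 1)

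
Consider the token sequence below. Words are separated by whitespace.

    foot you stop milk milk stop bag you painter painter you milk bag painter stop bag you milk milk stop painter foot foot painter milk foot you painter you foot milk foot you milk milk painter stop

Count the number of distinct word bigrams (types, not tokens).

37 tokens → 36 bigram windows in total.
Repeated bigrams (each contributes count−1 duplicates):
  foot you: 3
  milk milk: 3
  you milk: 3
  bag you: 2
  milk foot: 2
  milk stop: 2
  painter stop: 2
  painter you: 2
  … (2 more repeated)
13 duplicate windows → 36 − 13 = 23 distinct.

23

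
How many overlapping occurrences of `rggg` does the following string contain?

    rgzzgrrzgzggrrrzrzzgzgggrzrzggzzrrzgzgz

Sliding a length-4 window over the 39 characters (36 positions):
  (no match at any position)

0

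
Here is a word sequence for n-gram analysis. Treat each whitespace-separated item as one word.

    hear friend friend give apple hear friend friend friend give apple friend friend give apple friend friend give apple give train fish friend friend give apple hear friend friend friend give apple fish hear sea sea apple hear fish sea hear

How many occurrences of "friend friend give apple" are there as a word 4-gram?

6

Scanning the 38 overlapping 4-gram windows for "friend friend give apple":
  position 2–5: friend friend give apple
  position 8–11: friend friend give apple
  position 12–15: friend friend give apple
  position 16–19: friend friend give apple
  position 23–26: friend friend give apple
  position 29–32: friend friend give apple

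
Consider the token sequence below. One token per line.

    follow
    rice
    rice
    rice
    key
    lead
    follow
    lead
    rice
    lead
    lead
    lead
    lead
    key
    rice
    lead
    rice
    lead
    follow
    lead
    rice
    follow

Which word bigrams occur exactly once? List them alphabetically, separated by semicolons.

Bigram counts meeting the condition (exactly once):
  follow rice: 1
  key lead: 1
  key rice: 1
  lead key: 1
  rice follow: 1
  rice key: 1

follow rice; key lead; key rice; lead key; rice follow; rice key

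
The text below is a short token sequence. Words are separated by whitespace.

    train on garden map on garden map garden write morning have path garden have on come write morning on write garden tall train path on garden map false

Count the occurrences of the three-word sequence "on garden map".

Scanning the 26 overlapping trigram windows for "on garden map":
  position 2–4: on garden map
  position 5–7: on garden map
  position 25–27: on garden map

3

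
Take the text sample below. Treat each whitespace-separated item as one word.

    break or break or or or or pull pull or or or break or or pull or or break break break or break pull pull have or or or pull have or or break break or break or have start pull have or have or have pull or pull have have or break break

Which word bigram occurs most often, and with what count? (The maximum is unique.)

Bigram frequencies (highest first):
  or or: 10
  or break: 7
  break or: 6
  have or: 5
  or pull: 4
  break break: 4
  … (9 more, each ≤ 4)

"or or", 10 times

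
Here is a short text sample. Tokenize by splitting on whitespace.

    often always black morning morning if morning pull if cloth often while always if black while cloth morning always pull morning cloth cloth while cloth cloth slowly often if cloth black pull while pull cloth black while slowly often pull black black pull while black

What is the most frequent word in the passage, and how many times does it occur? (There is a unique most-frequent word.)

Unigram frequencies (highest first):
  cloth: 8
  black: 7
  pull: 6
  while: 6
  morning: 5
  often: 4
  … (3 more, each ≤ 4)

"cloth", 8 times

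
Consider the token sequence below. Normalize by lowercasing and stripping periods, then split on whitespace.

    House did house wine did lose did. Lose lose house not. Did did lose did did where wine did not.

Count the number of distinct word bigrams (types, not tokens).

20 tokens → 19 bigram windows in total.
Repeated bigrams (each contributes count−1 duplicates):
  did lose: 3
  did did: 2
  lose did: 2
  wine did: 2
5 duplicate windows → 19 − 5 = 14 distinct.

14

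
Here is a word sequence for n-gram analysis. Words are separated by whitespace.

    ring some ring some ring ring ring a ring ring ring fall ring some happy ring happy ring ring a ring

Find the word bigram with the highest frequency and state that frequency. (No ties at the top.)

Bigram frequencies (highest first):
  ring ring: 5
  ring some: 3
  some ring: 2
  ring a: 2
  a ring: 2
  happy ring: 2
  … (4 more, each ≤ 1)

"ring ring", 5 times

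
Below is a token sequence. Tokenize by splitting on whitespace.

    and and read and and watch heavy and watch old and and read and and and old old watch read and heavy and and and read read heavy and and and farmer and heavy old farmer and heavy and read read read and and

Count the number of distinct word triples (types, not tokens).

44 tokens → 42 trigram windows in total.
Repeated trigrams (each contributes count−1 duplicates):
  and and and: 3
  and and read: 3
  read and and: 3
  and heavy and: 2
  and read and: 2
  and read read: 2
  farmer and heavy: 2
  heavy and and: 2
11 duplicate windows → 42 − 11 = 31 distinct.

31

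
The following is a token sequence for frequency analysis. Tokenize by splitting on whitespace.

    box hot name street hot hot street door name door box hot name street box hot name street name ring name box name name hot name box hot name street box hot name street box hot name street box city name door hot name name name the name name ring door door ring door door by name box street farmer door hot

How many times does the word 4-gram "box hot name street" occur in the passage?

Scanning the 59 overlapping 4-gram windows for "box hot name street":
  position 1–4: box hot name street
  position 11–14: box hot name street
  position 15–18: box hot name street
  position 27–30: box hot name street
  position 31–34: box hot name street
  position 35–38: box hot name street

6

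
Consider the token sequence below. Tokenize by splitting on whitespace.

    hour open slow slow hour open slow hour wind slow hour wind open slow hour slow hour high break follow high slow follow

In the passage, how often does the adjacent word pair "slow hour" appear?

Scanning the 22 overlapping bigram windows for "slow hour":
  position 4–5: slow hour
  position 7–8: slow hour
  position 10–11: slow hour
  position 14–15: slow hour
  position 16–17: slow hour

5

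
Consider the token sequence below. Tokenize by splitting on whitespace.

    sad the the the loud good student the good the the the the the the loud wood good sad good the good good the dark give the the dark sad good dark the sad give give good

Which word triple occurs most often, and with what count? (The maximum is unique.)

Trigram frequencies (highest first):
  the the the: 5
  the the loud: 2
  sad the the: 1
  the loud good: 1
  loud good student: 1
  good student the: 1
  … (24 more, each ≤ 1)

"the the the", 5 times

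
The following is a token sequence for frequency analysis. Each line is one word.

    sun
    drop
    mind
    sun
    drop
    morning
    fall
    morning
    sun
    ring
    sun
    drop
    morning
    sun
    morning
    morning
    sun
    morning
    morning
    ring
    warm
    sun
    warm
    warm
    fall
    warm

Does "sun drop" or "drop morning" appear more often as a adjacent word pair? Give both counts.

"sun drop" (3 vs 2)

"sun drop": 3 occurrences
"drop morning": 2 occurrences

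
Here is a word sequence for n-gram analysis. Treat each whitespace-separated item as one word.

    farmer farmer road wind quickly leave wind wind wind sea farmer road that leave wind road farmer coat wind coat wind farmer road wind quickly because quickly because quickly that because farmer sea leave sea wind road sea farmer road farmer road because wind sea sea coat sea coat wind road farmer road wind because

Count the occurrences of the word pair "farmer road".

6

Scanning the 54 overlapping bigram windows for "farmer road":
  position 2–3: farmer road
  position 11–12: farmer road
  position 22–23: farmer road
  position 39–40: farmer road
  position 41–42: farmer road
  position 52–53: farmer road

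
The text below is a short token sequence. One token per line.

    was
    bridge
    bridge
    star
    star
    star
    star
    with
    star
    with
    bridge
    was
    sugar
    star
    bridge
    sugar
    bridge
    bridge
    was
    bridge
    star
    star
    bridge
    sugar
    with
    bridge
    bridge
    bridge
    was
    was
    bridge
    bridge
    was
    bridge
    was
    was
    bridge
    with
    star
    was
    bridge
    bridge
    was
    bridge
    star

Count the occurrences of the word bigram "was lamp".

0

Scanning the 44 overlapping bigram windows for "was lamp":
  (none found)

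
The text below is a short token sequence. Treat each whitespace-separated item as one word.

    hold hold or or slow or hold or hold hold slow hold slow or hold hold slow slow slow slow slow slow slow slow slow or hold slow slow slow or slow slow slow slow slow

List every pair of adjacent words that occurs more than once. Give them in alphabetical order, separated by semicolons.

Bigram counts meeting the condition (more than once):
  hold hold: 3
  hold or: 2
  hold slow: 4
  or hold: 4
  or slow: 2
  slow or: 4
  slow slow: 14

hold hold; hold or; hold slow; or hold; or slow; slow or; slow slow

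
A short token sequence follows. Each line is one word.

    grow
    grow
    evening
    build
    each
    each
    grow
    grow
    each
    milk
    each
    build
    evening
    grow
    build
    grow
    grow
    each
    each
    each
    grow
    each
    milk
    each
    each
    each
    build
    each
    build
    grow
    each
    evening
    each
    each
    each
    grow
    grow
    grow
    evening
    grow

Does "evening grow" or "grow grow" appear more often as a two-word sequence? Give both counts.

"evening grow": 2 occurrences
"grow grow": 5 occurrences

"grow grow" (5 vs 2)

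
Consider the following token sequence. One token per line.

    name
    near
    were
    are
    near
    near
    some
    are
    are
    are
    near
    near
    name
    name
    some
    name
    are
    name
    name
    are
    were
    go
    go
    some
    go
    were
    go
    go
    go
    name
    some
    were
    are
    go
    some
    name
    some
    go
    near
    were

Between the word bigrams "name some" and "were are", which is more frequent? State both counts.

"name some": 3 occurrences
"were are": 2 occurrences

"name some" (3 vs 2)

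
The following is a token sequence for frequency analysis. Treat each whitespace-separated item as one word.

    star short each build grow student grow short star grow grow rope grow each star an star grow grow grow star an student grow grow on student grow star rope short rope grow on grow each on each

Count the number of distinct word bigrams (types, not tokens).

26

38 tokens → 37 bigram windows in total.
Repeated bigrams (each contributes count−1 duplicates):
  grow grow: 4
  student grow: 3
  grow each: 2
  grow on: 2
  grow star: 2
  rope grow: 2
  star an: 2
  star grow: 2
11 duplicate windows → 37 − 11 = 26 distinct.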